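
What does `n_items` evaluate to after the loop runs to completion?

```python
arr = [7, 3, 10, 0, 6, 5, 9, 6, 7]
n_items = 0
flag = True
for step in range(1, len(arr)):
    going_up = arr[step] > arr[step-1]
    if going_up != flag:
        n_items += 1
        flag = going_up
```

Let's trace through this code step by step.

Initialize: arr = [7, 3, 10, 0, 6, 5, 9, 6, 7]
Initialize: n_items = 0
Initialize: flag = True
Entering loop: for step in range(1, len(arr)):
After iteration 1: step = 1, n_items = 1, flag = False, going_up = False
After iteration 2: step = 2, n_items = 2, flag = True, going_up = True
After iteration 3: step = 3, n_items = 3, flag = False, going_up = False
After iteration 4: step = 4, n_items = 4, flag = True, going_up = True
After iteration 5: step = 5, n_items = 5, flag = False, going_up = False
After iteration 6: step = 6, n_items = 6, flag = True, going_up = True
After iteration 7: step = 7, n_items = 7, flag = False, going_up = False
After iteration 8: step = 8, n_items = 8, flag = True, going_up = True
Loop ends.

Final answer: 8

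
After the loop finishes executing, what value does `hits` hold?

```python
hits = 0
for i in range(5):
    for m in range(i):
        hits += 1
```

Let's trace through this code step by step.

Initialize: hits = 0
Entering loop: for i in range(5):
After iteration 1: i = 0, hits = 0
After iteration 2: i = 1, hits = 1, m = 0
After iteration 3: i = 2, hits = 3, m = 1
After iteration 4: i = 3, hits = 6, m = 2
After iteration 5: i = 4, hits = 10, m = 3
Loop ends.

Final answer: 10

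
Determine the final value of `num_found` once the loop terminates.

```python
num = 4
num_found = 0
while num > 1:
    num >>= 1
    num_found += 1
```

Let's trace through this code step by step.

Initialize: num = 4
Initialize: num_found = 0
Entering loop: while num > 1:
After iteration 1: num = 2, num_found = 1
After iteration 2: num = 1, num_found = 2
Loop ends.

Final answer: 2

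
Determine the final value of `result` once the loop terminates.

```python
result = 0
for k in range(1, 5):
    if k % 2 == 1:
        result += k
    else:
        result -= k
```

Let's trace through this code step by step.

Initialize: result = 0
Entering loop: for k in range(1, 5):
After iteration 1: k = 1, result = 1
After iteration 2: k = 2, result = -1
After iteration 3: k = 3, result = 2
After iteration 4: k = 4, result = -2
Loop ends.

Final answer: -2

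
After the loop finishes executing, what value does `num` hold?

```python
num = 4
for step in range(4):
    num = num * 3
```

Let's trace through this code step by step.

Initialize: num = 4
Entering loop: for step in range(4):
After iteration 1: step = 0, num = 12
After iteration 2: step = 1, num = 36
After iteration 3: step = 2, num = 108
After iteration 4: step = 3, num = 324
Loop ends.

Final answer: 324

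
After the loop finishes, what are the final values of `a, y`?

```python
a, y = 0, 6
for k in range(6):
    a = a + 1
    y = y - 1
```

Let's trace through this code step by step.

Initialize: a = 0
Initialize: y = 6
Entering loop: for k in range(6):
After iteration 1: k = 0, a = 1, y = 5
After iteration 2: k = 1, a = 2, y = 4
After iteration 3: k = 2, a = 3, y = 3
After iteration 4: k = 3, a = 4, y = 2
After iteration 5: k = 4, a = 5, y = 1
After iteration 6: k = 5, a = 6, y = 0
Loop ends.

Final answer: 6, 0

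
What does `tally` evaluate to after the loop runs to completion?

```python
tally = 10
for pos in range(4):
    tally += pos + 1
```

Let's trace through this code step by step.

Initialize: tally = 10
Entering loop: for pos in range(4):
After iteration 1: pos = 0, tally = 11
After iteration 2: pos = 1, tally = 13
After iteration 3: pos = 2, tally = 16
After iteration 4: pos = 3, tally = 20
Loop ends.

Final answer: 20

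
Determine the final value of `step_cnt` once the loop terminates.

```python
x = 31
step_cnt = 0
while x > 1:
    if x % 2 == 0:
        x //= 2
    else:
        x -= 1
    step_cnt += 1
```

Let's trace through this code step by step.

Initialize: x = 31
Initialize: step_cnt = 0
Entering loop: while x > 1:
After iteration 1: x = 30, step_cnt = 1
After iteration 2: x = 15, step_cnt = 2
After iteration 3: x = 14, step_cnt = 3
After iteration 4: x = 7, step_cnt = 4
After iteration 5: x = 6, step_cnt = 5
After iteration 6: x = 3, step_cnt = 6
After iteration 7: x = 2, step_cnt = 7
After iteration 8: x = 1, step_cnt = 8
Loop ends.

Final answer: 8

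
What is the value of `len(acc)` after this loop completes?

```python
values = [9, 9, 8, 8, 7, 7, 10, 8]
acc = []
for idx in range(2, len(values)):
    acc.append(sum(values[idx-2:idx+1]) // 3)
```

Let's trace through this code step by step.

Initialize: values = [9, 9, 8, 8, 7, 7, 10, 8]
Initialize: acc = []
Entering loop: for idx in range(2, len(values)):
After iteration 1: idx = 2, acc = [8]
After iteration 2: idx = 3, acc = [8, 8]
After iteration 3: idx = 4, acc = [8, 8, 7]
After iteration 4: idx = 5, acc = [8, 8, 7, 7]
After iteration 5: idx = 6, acc = [8, 8, 7, 7, 8]
After iteration 6: idx = 7, acc = [8, 8, 7, 7, 8, 8]
Loop ends.
len(acc) = 6

Final answer: 6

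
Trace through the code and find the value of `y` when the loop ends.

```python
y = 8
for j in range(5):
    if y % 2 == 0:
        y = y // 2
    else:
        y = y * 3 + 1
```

Let's trace through this code step by step.

Initialize: y = 8
Entering loop: for j in range(5):
After iteration 1: j = 0, y = 4
After iteration 2: j = 1, y = 2
After iteration 3: j = 2, y = 1
After iteration 4: j = 3, y = 4
After iteration 5: j = 4, y = 2
Loop ends.

Final answer: 2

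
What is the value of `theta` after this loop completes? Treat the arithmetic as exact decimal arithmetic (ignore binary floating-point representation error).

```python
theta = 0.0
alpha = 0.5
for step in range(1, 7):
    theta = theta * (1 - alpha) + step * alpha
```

Let's trace through this code step by step.

Initialize: theta = 0.0
Initialize: alpha = 0.5
Entering loop: for step in range(1, 7):
After iteration 1: step = 1, theta = 0.5
After iteration 2: step = 2, theta = 1.25
After iteration 3: step = 3, theta = 2.125
After iteration 4: step = 4, theta = 3.0625
After iteration 5: step = 5, theta = 4.03125
After iteration 6: step = 6, theta = 5.015625
Loop ends.

Final answer: 5.015625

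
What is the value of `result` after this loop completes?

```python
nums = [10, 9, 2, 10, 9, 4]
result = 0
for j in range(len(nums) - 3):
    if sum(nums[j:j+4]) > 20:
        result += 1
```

Let's trace through this code step by step.

Initialize: nums = [10, 9, 2, 10, 9, 4]
Initialize: result = 0
Entering loop: for j in range(len(nums) - 3):
After iteration 1: j = 0, result = 1
After iteration 2: j = 1, result = 2
After iteration 3: j = 2, result = 3
Loop ends.

Final answer: 3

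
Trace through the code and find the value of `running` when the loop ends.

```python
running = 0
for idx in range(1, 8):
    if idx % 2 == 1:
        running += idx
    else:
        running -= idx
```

Let's trace through this code step by step.

Initialize: running = 0
Entering loop: for idx in range(1, 8):
After iteration 1: idx = 1, running = 1
After iteration 2: idx = 2, running = -1
After iteration 3: idx = 3, running = 2
After iteration 4: idx = 4, running = -2
After iteration 5: idx = 5, running = 3
After iteration 6: idx = 6, running = -3
After iteration 7: idx = 7, running = 4
Loop ends.

Final answer: 4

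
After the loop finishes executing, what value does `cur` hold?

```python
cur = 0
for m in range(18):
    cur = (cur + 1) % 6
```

Let's trace through this code step by step.

Initialize: cur = 0
Entering loop: for m in range(18):
After iteration 1: m = 0, cur = 1
After iteration 2: m = 1, cur = 2
After iteration 3: m = 2, cur = 3
After iteration 4: m = 3, cur = 4
After iteration 5: m = 4, cur = 5
After iteration 6: m = 5, cur = 0
After iteration 7: m = 6, cur = 1
After iteration 8: m = 7, cur = 2
After iteration 9: m = 8, cur = 3
After iteration 10: m = 9, cur = 4
After iteration 11: m = 10, cur = 5
After iteration 12: m = 11, cur = 0
After iteration 13: m = 12, cur = 1
After iteration 14: m = 13, cur = 2
After iteration 15: m = 14, cur = 3
After iteration 16: m = 15, cur = 4
After iteration 17: m = 16, cur = 5
After iteration 18: m = 17, cur = 0
Loop ends.

Final answer: 0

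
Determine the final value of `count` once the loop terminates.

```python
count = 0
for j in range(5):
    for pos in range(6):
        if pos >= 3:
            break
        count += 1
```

Let's trace through this code step by step.

Initialize: count = 0
Entering loop: for j in range(5):
After iteration 1: j = 0, count = 3
After iteration 2: j = 1, count = 6
After iteration 3: j = 2, count = 9
After iteration 4: j = 3, count = 12
After iteration 5: j = 4, count = 15
Loop ends.

Final answer: 15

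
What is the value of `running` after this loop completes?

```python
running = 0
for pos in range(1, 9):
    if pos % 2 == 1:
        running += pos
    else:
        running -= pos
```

Let's trace through this code step by step.

Initialize: running = 0
Entering loop: for pos in range(1, 9):
After iteration 1: pos = 1, running = 1
After iteration 2: pos = 2, running = -1
After iteration 3: pos = 3, running = 2
After iteration 4: pos = 4, running = -2
After iteration 5: pos = 5, running = 3
After iteration 6: pos = 6, running = -3
After iteration 7: pos = 7, running = 4
After iteration 8: pos = 8, running = -4
Loop ends.

Final answer: -4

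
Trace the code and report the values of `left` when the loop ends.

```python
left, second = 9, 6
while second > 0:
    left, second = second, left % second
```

Let's trace through this code step by step.

Initialize: left = 9
Initialize: second = 6
Entering loop: while second > 0:
After iteration 1: left = 6, second = 3
After iteration 2: left = 3, second = 0
Loop ends.

Final answer: 3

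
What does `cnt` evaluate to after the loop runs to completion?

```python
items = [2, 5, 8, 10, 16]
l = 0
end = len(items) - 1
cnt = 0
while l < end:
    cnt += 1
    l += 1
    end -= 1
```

Let's trace through this code step by step.

Initialize: items = [2, 5, 8, 10, 16]
Initialize: l = 0
Initialize: end = 4
Initialize: cnt = 0
Entering loop: while l < end:
After iteration 1: l = 1, end = 3, cnt = 1
After iteration 2: l = 2, end = 2, cnt = 2
Loop ends.

Final answer: 2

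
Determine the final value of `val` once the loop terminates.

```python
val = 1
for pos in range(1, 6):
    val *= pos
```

Let's trace through this code step by step.

Initialize: val = 1
Entering loop: for pos in range(1, 6):
After iteration 1: pos = 1, val = 1
After iteration 2: pos = 2, val = 2
After iteration 3: pos = 3, val = 6
After iteration 4: pos = 4, val = 24
After iteration 5: pos = 5, val = 120
Loop ends.

Final answer: 120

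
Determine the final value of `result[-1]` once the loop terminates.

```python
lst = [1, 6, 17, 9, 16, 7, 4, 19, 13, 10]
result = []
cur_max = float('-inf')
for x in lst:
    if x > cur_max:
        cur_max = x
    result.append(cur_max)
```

Let's trace through this code step by step.

Initialize: lst = [1, 6, 17, 9, 16, 7, 4, 19, 13, 10]
Initialize: result = []
Initialize: cur_max = -inf
Entering loop: for x in lst:
After iteration 1: x = 1, result = [1], cur_max = 1
After iteration 2: x = 6, result = [1, 6], cur_max = 6
After iteration 3: x = 17, result = [1, 6, 17], cur_max = 17
After iteration 4: x = 9, result = [1, 6, 17, 17], cur_max = 17
After iteration 5: x = 16, result = [1, 6, 17, 17, 17], cur_max = 17
After iteration 6: x = 7, result = [1, 6, 17, 17, 17, 17], cur_max = 17
After iteration 7: x = 4, result = [1, 6, 17, 17, 17, 17, 17], cur_max = 17
After iteration 8: x = 19, result = [1, 6, 17, 17, 17, 17, 17, 19], cur_max = 19
After iteration 9: x = 13, result = [1, 6, 17, 17, 17, 17, 17, 19, 19], cur_max = 19
After iteration 10: x = 10, result = [1, 6, 17, 17, 17, 17, 17, 19, 19, 19], cur_max = 19
Loop ends.
result[-1] = 19

Final answer: 19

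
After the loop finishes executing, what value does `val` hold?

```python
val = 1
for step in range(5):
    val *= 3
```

Let's trace through this code step by step.

Initialize: val = 1
Entering loop: for step in range(5):
After iteration 1: step = 0, val = 3
After iteration 2: step = 1, val = 9
After iteration 3: step = 2, val = 27
After iteration 4: step = 3, val = 81
After iteration 5: step = 4, val = 243
Loop ends.

Final answer: 243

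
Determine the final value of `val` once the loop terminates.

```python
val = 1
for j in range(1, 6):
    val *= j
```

Let's trace through this code step by step.

Initialize: val = 1
Entering loop: for j in range(1, 6):
After iteration 1: j = 1, val = 1
After iteration 2: j = 2, val = 2
After iteration 3: j = 3, val = 6
After iteration 4: j = 4, val = 24
After iteration 5: j = 5, val = 120
Loop ends.

Final answer: 120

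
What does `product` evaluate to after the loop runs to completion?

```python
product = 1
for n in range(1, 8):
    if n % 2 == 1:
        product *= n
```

Let's trace through this code step by step.

Initialize: product = 1
Entering loop: for n in range(1, 8):
After iteration 1: n = 1, product = 1
After iteration 2: n = 2, product = 1
After iteration 3: n = 3, product = 3
After iteration 4: n = 4, product = 3
After iteration 5: n = 5, product = 15
After iteration 6: n = 6, product = 15
After iteration 7: n = 7, product = 105
Loop ends.

Final answer: 105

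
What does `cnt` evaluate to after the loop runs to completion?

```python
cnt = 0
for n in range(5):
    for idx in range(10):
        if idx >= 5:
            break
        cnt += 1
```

Let's trace through this code step by step.

Initialize: cnt = 0
Entering loop: for n in range(5):
After iteration 1: n = 0, cnt = 5
After iteration 2: n = 1, cnt = 10
After iteration 3: n = 2, cnt = 15
After iteration 4: n = 3, cnt = 20
After iteration 5: n = 4, cnt = 25
Loop ends.

Final answer: 25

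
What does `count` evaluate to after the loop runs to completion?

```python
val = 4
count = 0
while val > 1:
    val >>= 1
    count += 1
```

Let's trace through this code step by step.

Initialize: val = 4
Initialize: count = 0
Entering loop: while val > 1:
After iteration 1: val = 2, count = 1
After iteration 2: val = 1, count = 2
Loop ends.

Final answer: 2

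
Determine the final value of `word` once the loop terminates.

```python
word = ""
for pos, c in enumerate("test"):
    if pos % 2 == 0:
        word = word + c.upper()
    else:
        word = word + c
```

Let's trace through this code step by step.

Initialize: word = ''
Entering loop: for pos, c in enumerate("test"):
After iteration 1: pos = 0, c = 't', word = 'T'
After iteration 2: pos = 1, c = 'e', word = 'Te'
After iteration 3: pos = 2, c = 's', word = 'TeS'
After iteration 4: pos = 3, c = 't', word = 'TeSt'
Loop ends.

Final answer: 'TeSt'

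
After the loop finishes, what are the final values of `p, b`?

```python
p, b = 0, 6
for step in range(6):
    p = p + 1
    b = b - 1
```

Let's trace through this code step by step.

Initialize: p = 0
Initialize: b = 6
Entering loop: for step in range(6):
After iteration 1: step = 0, p = 1, b = 5
After iteration 2: step = 1, p = 2, b = 4
After iteration 3: step = 2, p = 3, b = 3
After iteration 4: step = 3, p = 4, b = 2
After iteration 5: step = 4, p = 5, b = 1
After iteration 6: step = 5, p = 6, b = 0
Loop ends.

Final answer: 6, 0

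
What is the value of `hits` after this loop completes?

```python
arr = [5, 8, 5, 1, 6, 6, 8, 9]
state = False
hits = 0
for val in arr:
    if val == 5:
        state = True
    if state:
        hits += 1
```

Let's trace through this code step by step.

Initialize: arr = [5, 8, 5, 1, 6, 6, 8, 9]
Initialize: state = False
Initialize: hits = 0
Entering loop: for val in arr:
After iteration 1: val = 5, state = True, hits = 1
After iteration 2: val = 8, state = True, hits = 2
After iteration 3: val = 5, state = True, hits = 3
After iteration 4: val = 1, state = True, hits = 4
After iteration 5: val = 6, state = True, hits = 5
After iteration 6: val = 6, state = True, hits = 6
After iteration 7: val = 8, state = True, hits = 7
After iteration 8: val = 9, state = True, hits = 8
Loop ends.

Final answer: 8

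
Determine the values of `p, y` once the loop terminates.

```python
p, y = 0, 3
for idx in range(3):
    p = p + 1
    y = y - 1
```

Let's trace through this code step by step.

Initialize: p = 0
Initialize: y = 3
Entering loop: for idx in range(3):
After iteration 1: idx = 0, p = 1, y = 2
After iteration 2: idx = 1, p = 2, y = 1
After iteration 3: idx = 2, p = 3, y = 0
Loop ends.

Final answer: 3, 0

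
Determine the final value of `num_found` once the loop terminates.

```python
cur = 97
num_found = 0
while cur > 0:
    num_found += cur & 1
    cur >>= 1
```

Let's trace through this code step by step.

Initialize: cur = 97
Initialize: num_found = 0
Entering loop: while cur > 0:
After iteration 1: cur = 48, num_found = 1
After iteration 2: cur = 24, num_found = 1
After iteration 3: cur = 12, num_found = 1
After iteration 4: cur = 6, num_found = 1
After iteration 5: cur = 3, num_found = 1
After iteration 6: cur = 1, num_found = 2
After iteration 7: cur = 0, num_found = 3
Loop ends.

Final answer: 3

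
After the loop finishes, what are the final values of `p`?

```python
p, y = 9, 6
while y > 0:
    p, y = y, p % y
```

Let's trace through this code step by step.

Initialize: p = 9
Initialize: y = 6
Entering loop: while y > 0:
After iteration 1: p = 6, y = 3
After iteration 2: p = 3, y = 0
Loop ends.

Final answer: 3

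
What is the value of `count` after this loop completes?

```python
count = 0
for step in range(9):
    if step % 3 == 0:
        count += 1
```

Let's trace through this code step by step.

Initialize: count = 0
Entering loop: for step in range(9):
After iteration 1: step = 0, count = 1
After iteration 2: step = 1, count = 1
After iteration 3: step = 2, count = 1
After iteration 4: step = 3, count = 2
After iteration 5: step = 4, count = 2
After iteration 6: step = 5, count = 2
After iteration 7: step = 6, count = 3
After iteration 8: step = 7, count = 3
After iteration 9: step = 8, count = 3
Loop ends.

Final answer: 3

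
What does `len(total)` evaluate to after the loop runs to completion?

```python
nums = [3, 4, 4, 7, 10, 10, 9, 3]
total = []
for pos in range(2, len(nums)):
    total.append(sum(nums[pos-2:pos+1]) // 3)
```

Let's trace through this code step by step.

Initialize: nums = [3, 4, 4, 7, 10, 10, 9, 3]
Initialize: total = []
Entering loop: for pos in range(2, len(nums)):
After iteration 1: pos = 2, total = [3]
After iteration 2: pos = 3, total = [3, 5]
After iteration 3: pos = 4, total = [3, 5, 7]
After iteration 4: pos = 5, total = [3, 5, 7, 9]
After iteration 5: pos = 6, total = [3, 5, 7, 9, 9]
After iteration 6: pos = 7, total = [3, 5, 7, 9, 9, 7]
Loop ends.
len(total) = 6

Final answer: 6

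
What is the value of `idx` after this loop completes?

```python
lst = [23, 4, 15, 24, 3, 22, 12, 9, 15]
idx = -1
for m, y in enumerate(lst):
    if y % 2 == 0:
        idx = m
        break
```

Let's trace through this code step by step.

Initialize: lst = [23, 4, 15, 24, 3, 22, 12, 9, 15]
Initialize: idx = -1
Entering loop: for m, y in enumerate(lst):
After iteration 1: m = 0, y = 23, idx = -1
After iteration 2: m = 1, y = 4, idx = 1
Loop ends.

Final answer: 1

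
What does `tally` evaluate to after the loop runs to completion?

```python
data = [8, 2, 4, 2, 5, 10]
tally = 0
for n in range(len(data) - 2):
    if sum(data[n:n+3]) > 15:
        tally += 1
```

Let's trace through this code step by step.

Initialize: data = [8, 2, 4, 2, 5, 10]
Initialize: tally = 0
Entering loop: for n in range(len(data) - 2):
After iteration 1: n = 0, tally = 0
After iteration 2: n = 1, tally = 0
After iteration 3: n = 2, tally = 0
After iteration 4: n = 3, tally = 1
Loop ends.

Final answer: 1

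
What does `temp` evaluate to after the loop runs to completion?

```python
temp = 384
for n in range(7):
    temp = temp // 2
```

Let's trace through this code step by step.

Initialize: temp = 384
Entering loop: for n in range(7):
After iteration 1: n = 0, temp = 192
After iteration 2: n = 1, temp = 96
After iteration 3: n = 2, temp = 48
After iteration 4: n = 3, temp = 24
After iteration 5: n = 4, temp = 12
After iteration 6: n = 5, temp = 6
After iteration 7: n = 6, temp = 3
Loop ends.

Final answer: 3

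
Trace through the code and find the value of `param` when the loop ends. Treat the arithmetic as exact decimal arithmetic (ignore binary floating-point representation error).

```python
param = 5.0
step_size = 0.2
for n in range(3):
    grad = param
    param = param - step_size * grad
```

Let's trace through this code step by step.

Initialize: param = 5.0
Initialize: step_size = 0.2
Entering loop: for n in range(3):
After iteration 1: n = 0, param = 4.0, grad = 5.0
After iteration 2: n = 1, param = 3.2, grad = 4.0
After iteration 3: n = 2, param = 2.56, grad = 3.2
Loop ends.

Final answer: 2.56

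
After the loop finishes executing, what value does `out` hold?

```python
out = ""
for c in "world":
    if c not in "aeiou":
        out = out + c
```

Let's trace through this code step by step.

Initialize: out = ''
Entering loop: for c in "world":
After iteration 1: c = 'w', out = 'w'
After iteration 2: c = 'o', out = 'w'
After iteration 3: c = 'r', out = 'wr'
After iteration 4: c = 'l', out = 'wrl'
After iteration 5: c = 'd', out = 'wrld'
Loop ends.

Final answer: 'wrld'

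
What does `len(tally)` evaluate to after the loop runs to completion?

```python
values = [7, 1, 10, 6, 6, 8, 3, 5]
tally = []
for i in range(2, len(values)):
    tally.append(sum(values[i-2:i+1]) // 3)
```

Let's trace through this code step by step.

Initialize: values = [7, 1, 10, 6, 6, 8, 3, 5]
Initialize: tally = []
Entering loop: for i in range(2, len(values)):
After iteration 1: i = 2, tally = [6]
After iteration 2: i = 3, tally = [6, 5]
After iteration 3: i = 4, tally = [6, 5, 7]
After iteration 4: i = 5, tally = [6, 5, 7, 6]
After iteration 5: i = 6, tally = [6, 5, 7, 6, 5]
After iteration 6: i = 7, tally = [6, 5, 7, 6, 5, 5]
Loop ends.
len(tally) = 6

Final answer: 6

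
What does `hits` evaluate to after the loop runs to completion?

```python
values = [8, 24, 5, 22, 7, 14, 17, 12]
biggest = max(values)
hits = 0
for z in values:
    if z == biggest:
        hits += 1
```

Let's trace through this code step by step.

Initialize: values = [8, 24, 5, 22, 7, 14, 17, 12]
Initialize: biggest = 24
Initialize: hits = 0
Entering loop: for z in values:
After iteration 1: z = 8, hits = 0
After iteration 2: z = 24, hits = 1
After iteration 3: z = 5, hits = 1
After iteration 4: z = 22, hits = 1
After iteration 5: z = 7, hits = 1
After iteration 6: z = 14, hits = 1
After iteration 7: z = 17, hits = 1
After iteration 8: z = 12, hits = 1
Loop ends.

Final answer: 1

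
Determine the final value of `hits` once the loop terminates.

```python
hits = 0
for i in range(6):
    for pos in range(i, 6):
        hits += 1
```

Let's trace through this code step by step.

Initialize: hits = 0
Entering loop: for i in range(6):
After iteration 1: i = 0, hits = 6
After iteration 2: i = 1, hits = 11
After iteration 3: i = 2, hits = 15
After iteration 4: i = 3, hits = 18
After iteration 5: i = 4, hits = 20
After iteration 6: i = 5, hits = 21
Loop ends.

Final answer: 21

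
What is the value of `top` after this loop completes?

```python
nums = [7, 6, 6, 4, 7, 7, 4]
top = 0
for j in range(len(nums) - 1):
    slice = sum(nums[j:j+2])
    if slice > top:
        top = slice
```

Let's trace through this code step by step.

Initialize: nums = [7, 6, 6, 4, 7, 7, 4]
Initialize: top = 0
Entering loop: for j in range(len(nums) - 1):
After iteration 1: j = 0, top = 13, slice = 13
After iteration 2: j = 1, top = 13, slice = 12
After iteration 3: j = 2, top = 13, slice = 10
After iteration 4: j = 3, top = 13, slice = 11
After iteration 5: j = 4, top = 14, slice = 14
After iteration 6: j = 5, top = 14, slice = 11
Loop ends.

Final answer: 14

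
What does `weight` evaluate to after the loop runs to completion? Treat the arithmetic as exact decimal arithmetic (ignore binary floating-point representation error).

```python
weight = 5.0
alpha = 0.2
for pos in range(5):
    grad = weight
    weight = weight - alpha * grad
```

Let's trace through this code step by step.

Initialize: weight = 5.0
Initialize: alpha = 0.2
Entering loop: for pos in range(5):
After iteration 1: pos = 0, weight = 4.0, grad = 5.0
After iteration 2: pos = 1, weight = 3.2, grad = 4.0
After iteration 3: pos = 2, weight = 2.56, grad = 3.2
After iteration 4: pos = 3, weight = 2.048, grad = 2.56
After iteration 5: pos = 4, weight = 1.6384, grad = 2.048
Loop ends.

Final answer: 1.6384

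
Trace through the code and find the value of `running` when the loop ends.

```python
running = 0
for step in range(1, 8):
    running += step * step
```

Let's trace through this code step by step.

Initialize: running = 0
Entering loop: for step in range(1, 8):
After iteration 1: step = 1, running = 1
After iteration 2: step = 2, running = 5
After iteration 3: step = 3, running = 14
After iteration 4: step = 4, running = 30
After iteration 5: step = 5, running = 55
After iteration 6: step = 6, running = 91
After iteration 7: step = 7, running = 140
Loop ends.

Final answer: 140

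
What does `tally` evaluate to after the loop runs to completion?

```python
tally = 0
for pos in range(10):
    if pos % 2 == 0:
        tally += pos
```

Let's trace through this code step by step.

Initialize: tally = 0
Entering loop: for pos in range(10):
After iteration 1: pos = 0, tally = 0
After iteration 2: pos = 1, tally = 0
After iteration 3: pos = 2, tally = 2
After iteration 4: pos = 3, tally = 2
After iteration 5: pos = 4, tally = 6
After iteration 6: pos = 5, tally = 6
After iteration 7: pos = 6, tally = 12
After iteration 8: pos = 7, tally = 12
After iteration 9: pos = 8, tally = 20
After iteration 10: pos = 9, tally = 20
Loop ends.

Final answer: 20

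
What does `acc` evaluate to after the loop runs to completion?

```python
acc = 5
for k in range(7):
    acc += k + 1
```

Let's trace through this code step by step.

Initialize: acc = 5
Entering loop: for k in range(7):
After iteration 1: k = 0, acc = 6
After iteration 2: k = 1, acc = 8
After iteration 3: k = 2, acc = 11
After iteration 4: k = 3, acc = 15
After iteration 5: k = 4, acc = 20
After iteration 6: k = 5, acc = 26
After iteration 7: k = 6, acc = 33
Loop ends.

Final answer: 33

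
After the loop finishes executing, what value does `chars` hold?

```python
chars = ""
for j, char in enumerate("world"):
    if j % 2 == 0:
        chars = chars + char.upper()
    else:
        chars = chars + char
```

Let's trace through this code step by step.

Initialize: chars = ''
Entering loop: for j, char in enumerate("world"):
After iteration 1: j = 0, char = 'w', chars = 'W'
After iteration 2: j = 1, char = 'o', chars = 'Wo'
After iteration 3: j = 2, char = 'r', chars = 'WoR'
After iteration 4: j = 3, char = 'l', chars = 'WoRl'
After iteration 5: j = 4, char = 'd', chars = 'WoRlD'
Loop ends.

Final answer: 'WoRlD'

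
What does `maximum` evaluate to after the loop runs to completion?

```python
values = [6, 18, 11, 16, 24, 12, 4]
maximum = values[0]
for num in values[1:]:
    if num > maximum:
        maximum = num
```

Let's trace through this code step by step.

Initialize: values = [6, 18, 11, 16, 24, 12, 4]
Initialize: maximum = 6
Entering loop: for num in values[1:]:
After iteration 1: num = 18, maximum = 18
After iteration 2: num = 11, maximum = 18
After iteration 3: num = 16, maximum = 18
After iteration 4: num = 24, maximum = 24
After iteration 5: num = 12, maximum = 24
After iteration 6: num = 4, maximum = 24
Loop ends.

Final answer: 24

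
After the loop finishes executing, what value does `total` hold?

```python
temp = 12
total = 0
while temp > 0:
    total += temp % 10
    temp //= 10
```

Let's trace through this code step by step.

Initialize: temp = 12
Initialize: total = 0
Entering loop: while temp > 0:
After iteration 1: temp = 1, total = 2
After iteration 2: temp = 0, total = 3
Loop ends.

Final answer: 3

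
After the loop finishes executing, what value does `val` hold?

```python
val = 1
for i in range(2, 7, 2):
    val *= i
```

Let's trace through this code step by step.

Initialize: val = 1
Entering loop: for i in range(2, 7, 2):
After iteration 1: i = 2, val = 2
After iteration 2: i = 4, val = 8
After iteration 3: i = 6, val = 48
Loop ends.

Final answer: 48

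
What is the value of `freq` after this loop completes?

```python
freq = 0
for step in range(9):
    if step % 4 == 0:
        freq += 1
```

Let's trace through this code step by step.

Initialize: freq = 0
Entering loop: for step in range(9):
After iteration 1: step = 0, freq = 1
After iteration 2: step = 1, freq = 1
After iteration 3: step = 2, freq = 1
After iteration 4: step = 3, freq = 1
After iteration 5: step = 4, freq = 2
After iteration 6: step = 5, freq = 2
After iteration 7: step = 6, freq = 2
After iteration 8: step = 7, freq = 2
After iteration 9: step = 8, freq = 3
Loop ends.

Final answer: 3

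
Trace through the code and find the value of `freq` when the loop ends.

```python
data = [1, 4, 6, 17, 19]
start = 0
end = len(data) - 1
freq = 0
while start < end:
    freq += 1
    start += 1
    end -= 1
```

Let's trace through this code step by step.

Initialize: data = [1, 4, 6, 17, 19]
Initialize: start = 0
Initialize: end = 4
Initialize: freq = 0
Entering loop: while start < end:
After iteration 1: start = 1, end = 3, freq = 1
After iteration 2: start = 2, end = 2, freq = 2
Loop ends.

Final answer: 2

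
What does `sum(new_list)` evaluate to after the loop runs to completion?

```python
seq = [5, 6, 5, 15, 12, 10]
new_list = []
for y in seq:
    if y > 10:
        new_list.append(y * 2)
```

Let's trace through this code step by step.

Initialize: seq = [5, 6, 5, 15, 12, 10]
Initialize: new_list = []
Entering loop: for y in seq:
After iteration 1: y = 5, new_list = []
After iteration 2: y = 6, new_list = []
After iteration 3: y = 5, new_list = []
After iteration 4: y = 15, new_list = [30]
After iteration 5: y = 12, new_list = [30, 24]
After iteration 6: y = 10, new_list = [30, 24]
Loop ends.
sum(new_list) = 54

Final answer: 54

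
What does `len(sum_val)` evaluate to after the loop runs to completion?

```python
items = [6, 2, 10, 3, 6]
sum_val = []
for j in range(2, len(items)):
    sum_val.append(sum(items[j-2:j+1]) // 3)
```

Let's trace through this code step by step.

Initialize: items = [6, 2, 10, 3, 6]
Initialize: sum_val = []
Entering loop: for j in range(2, len(items)):
After iteration 1: j = 2, sum_val = [6]
After iteration 2: j = 3, sum_val = [6, 5]
After iteration 3: j = 4, sum_val = [6, 5, 6]
Loop ends.
len(sum_val) = 3

Final answer: 3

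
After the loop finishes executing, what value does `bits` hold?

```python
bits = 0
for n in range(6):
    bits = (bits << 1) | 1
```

Let's trace through this code step by step.

Initialize: bits = 0
Entering loop: for n in range(6):
After iteration 1: n = 0, bits = 1
After iteration 2: n = 1, bits = 3
After iteration 3: n = 2, bits = 7
After iteration 4: n = 3, bits = 15
After iteration 5: n = 4, bits = 31
After iteration 6: n = 5, bits = 63
Loop ends.

Final answer: 63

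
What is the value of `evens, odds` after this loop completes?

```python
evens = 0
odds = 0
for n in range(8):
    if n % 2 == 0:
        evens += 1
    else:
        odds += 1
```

Let's trace through this code step by step.

Initialize: evens = 0
Initialize: odds = 0
Entering loop: for n in range(8):
After iteration 1: n = 0, evens = 1, odds = 0
After iteration 2: n = 1, evens = 1, odds = 1
After iteration 3: n = 2, evens = 2, odds = 1
After iteration 4: n = 3, evens = 2, odds = 2
After iteration 5: n = 4, evens = 3, odds = 2
After iteration 6: n = 5, evens = 3, odds = 3
After iteration 7: n = 6, evens = 4, odds = 3
After iteration 8: n = 7, evens = 4, odds = 4
Loop ends.

Final answer: 4, 4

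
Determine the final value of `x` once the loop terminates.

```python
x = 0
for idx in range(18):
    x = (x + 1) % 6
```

Let's trace through this code step by step.

Initialize: x = 0
Entering loop: for idx in range(18):
After iteration 1: idx = 0, x = 1
After iteration 2: idx = 1, x = 2
After iteration 3: idx = 2, x = 3
After iteration 4: idx = 3, x = 4
After iteration 5: idx = 4, x = 5
After iteration 6: idx = 5, x = 0
After iteration 7: idx = 6, x = 1
After iteration 8: idx = 7, x = 2
After iteration 9: idx = 8, x = 3
After iteration 10: idx = 9, x = 4
After iteration 11: idx = 10, x = 5
After iteration 12: idx = 11, x = 0
After iteration 13: idx = 12, x = 1
After iteration 14: idx = 13, x = 2
After iteration 15: idx = 14, x = 3
After iteration 16: idx = 15, x = 4
After iteration 17: idx = 16, x = 5
After iteration 18: idx = 17, x = 0
Loop ends.

Final answer: 0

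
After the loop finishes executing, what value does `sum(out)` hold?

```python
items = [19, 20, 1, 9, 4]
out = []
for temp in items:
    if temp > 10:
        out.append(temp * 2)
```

Let's trace through this code step by step.

Initialize: items = [19, 20, 1, 9, 4]
Initialize: out = []
Entering loop: for temp in items:
After iteration 1: temp = 19, out = [38]
After iteration 2: temp = 20, out = [38, 40]
After iteration 3: temp = 1, out = [38, 40]
After iteration 4: temp = 9, out = [38, 40]
After iteration 5: temp = 4, out = [38, 40]
Loop ends.
sum(out) = 78

Final answer: 78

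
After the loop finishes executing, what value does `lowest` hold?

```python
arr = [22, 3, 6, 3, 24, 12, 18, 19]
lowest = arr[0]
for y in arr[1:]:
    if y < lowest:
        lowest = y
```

Let's trace through this code step by step.

Initialize: arr = [22, 3, 6, 3, 24, 12, 18, 19]
Initialize: lowest = 22
Entering loop: for y in arr[1:]:
After iteration 1: y = 3, lowest = 3
After iteration 2: y = 6, lowest = 3
After iteration 3: y = 3, lowest = 3
After iteration 4: y = 24, lowest = 3
After iteration 5: y = 12, lowest = 3
After iteration 6: y = 18, lowest = 3
After iteration 7: y = 19, lowest = 3
Loop ends.

Final answer: 3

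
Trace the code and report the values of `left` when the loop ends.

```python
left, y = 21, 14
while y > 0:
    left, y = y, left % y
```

Let's trace through this code step by step.

Initialize: left = 21
Initialize: y = 14
Entering loop: while y > 0:
After iteration 1: left = 14, y = 7
After iteration 2: left = 7, y = 0
Loop ends.

Final answer: 7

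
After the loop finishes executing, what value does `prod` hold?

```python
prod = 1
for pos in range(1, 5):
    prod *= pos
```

Let's trace through this code step by step.

Initialize: prod = 1
Entering loop: for pos in range(1, 5):
After iteration 1: pos = 1, prod = 1
After iteration 2: pos = 2, prod = 2
After iteration 3: pos = 3, prod = 6
After iteration 4: pos = 4, prod = 24
Loop ends.

Final answer: 24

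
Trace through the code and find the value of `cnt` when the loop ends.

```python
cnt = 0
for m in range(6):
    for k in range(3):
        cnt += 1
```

Let's trace through this code step by step.

Initialize: cnt = 0
Entering loop: for m in range(6):
After iteration 1: m = 0, cnt = 3
After iteration 2: m = 1, cnt = 6
After iteration 3: m = 2, cnt = 9
After iteration 4: m = 3, cnt = 12
After iteration 5: m = 4, cnt = 15
After iteration 6: m = 5, cnt = 18
Loop ends.

Final answer: 18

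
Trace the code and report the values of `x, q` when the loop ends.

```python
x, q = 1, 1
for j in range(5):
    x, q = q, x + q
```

Let's trace through this code step by step.

Initialize: x = 1
Initialize: q = 1
Entering loop: for j in range(5):
After iteration 1: j = 0, x = 1, q = 2
After iteration 2: j = 1, x = 2, q = 3
After iteration 3: j = 2, x = 3, q = 5
After iteration 4: j = 3, x = 5, q = 8
After iteration 5: j = 4, x = 8, q = 13
Loop ends.

Final answer: 8, 13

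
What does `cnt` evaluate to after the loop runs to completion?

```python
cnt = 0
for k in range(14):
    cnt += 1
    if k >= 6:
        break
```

Let's trace through this code step by step.

Initialize: cnt = 0
Entering loop: for k in range(14):
After iteration 1: k = 0, cnt = 1
After iteration 2: k = 1, cnt = 2
After iteration 3: k = 2, cnt = 3
After iteration 4: k = 3, cnt = 4
After iteration 5: k = 4, cnt = 5
After iteration 6: k = 5, cnt = 6
After iteration 7: k = 6, cnt = 7
Loop ends.

Final answer: 7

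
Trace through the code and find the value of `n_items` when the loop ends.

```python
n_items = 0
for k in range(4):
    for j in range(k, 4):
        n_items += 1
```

Let's trace through this code step by step.

Initialize: n_items = 0
Entering loop: for k in range(4):
After iteration 1: k = 0, n_items = 4
After iteration 2: k = 1, n_items = 7
After iteration 3: k = 2, n_items = 9
After iteration 4: k = 3, n_items = 10
Loop ends.

Final answer: 10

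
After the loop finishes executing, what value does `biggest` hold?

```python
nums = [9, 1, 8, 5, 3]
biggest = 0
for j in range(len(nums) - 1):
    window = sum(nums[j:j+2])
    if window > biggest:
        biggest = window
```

Let's trace through this code step by step.

Initialize: nums = [9, 1, 8, 5, 3]
Initialize: biggest = 0
Entering loop: for j in range(len(nums) - 1):
After iteration 1: j = 0, biggest = 10, window = 10
After iteration 2: j = 1, biggest = 10, window = 9
After iteration 3: j = 2, biggest = 13, window = 13
After iteration 4: j = 3, biggest = 13, window = 8
Loop ends.

Final answer: 13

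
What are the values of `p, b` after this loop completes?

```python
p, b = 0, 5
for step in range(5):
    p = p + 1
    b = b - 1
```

Let's trace through this code step by step.

Initialize: p = 0
Initialize: b = 5
Entering loop: for step in range(5):
After iteration 1: step = 0, p = 1, b = 4
After iteration 2: step = 1, p = 2, b = 3
After iteration 3: step = 2, p = 3, b = 2
After iteration 4: step = 3, p = 4, b = 1
After iteration 5: step = 4, p = 5, b = 0
Loop ends.

Final answer: 5, 0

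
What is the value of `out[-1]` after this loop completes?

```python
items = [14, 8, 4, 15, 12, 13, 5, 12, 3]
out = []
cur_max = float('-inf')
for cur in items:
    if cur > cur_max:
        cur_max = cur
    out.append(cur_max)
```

Let's trace through this code step by step.

Initialize: items = [14, 8, 4, 15, 12, 13, 5, 12, 3]
Initialize: out = []
Initialize: cur_max = -inf
Entering loop: for cur in items:
After iteration 1: cur = 14, out = [14], cur_max = 14
After iteration 2: cur = 8, out = [14, 14], cur_max = 14
After iteration 3: cur = 4, out = [14, 14, 14], cur_max = 14
After iteration 4: cur = 15, out = [14, 14, 14, 15], cur_max = 15
After iteration 5: cur = 12, out = [14, 14, 14, 15, 15], cur_max = 15
After iteration 6: cur = 13, out = [14, 14, 14, 15, 15, 15], cur_max = 15
After iteration 7: cur = 5, out = [14, 14, 14, 15, 15, 15, 15], cur_max = 15
After iteration 8: cur = 12, out = [14, 14, 14, 15, 15, 15, 15, 15], cur_max = 15
After iteration 9: cur = 3, out = [14, 14, 14, 15, 15, 15, 15, 15, 15], cur_max = 15
Loop ends.
out[-1] = 15

Final answer: 15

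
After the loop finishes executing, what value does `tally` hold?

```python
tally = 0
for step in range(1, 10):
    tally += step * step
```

Let's trace through this code step by step.

Initialize: tally = 0
Entering loop: for step in range(1, 10):
After iteration 1: step = 1, tally = 1
After iteration 2: step = 2, tally = 5
After iteration 3: step = 3, tally = 14
After iteration 4: step = 4, tally = 30
After iteration 5: step = 5, tally = 55
After iteration 6: step = 6, tally = 91
After iteration 7: step = 7, tally = 140
After iteration 8: step = 8, tally = 204
After iteration 9: step = 9, tally = 285
Loop ends.

Final answer: 285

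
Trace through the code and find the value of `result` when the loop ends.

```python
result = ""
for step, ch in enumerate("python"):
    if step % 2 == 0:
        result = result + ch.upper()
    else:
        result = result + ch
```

Let's trace through this code step by step.

Initialize: result = ''
Entering loop: for step, ch in enumerate("python"):
After iteration 1: step = 0, ch = 'p', result = 'P'
After iteration 2: step = 1, ch = 'y', result = 'Py'
After iteration 3: step = 2, ch = 't', result = 'PyT'
After iteration 4: step = 3, ch = 'h', result = 'PyTh'
After iteration 5: step = 4, ch = 'o', result = 'PyThO'
After iteration 6: step = 5, ch = 'n', result = 'PyThOn'
Loop ends.

Final answer: 'PyThOn'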